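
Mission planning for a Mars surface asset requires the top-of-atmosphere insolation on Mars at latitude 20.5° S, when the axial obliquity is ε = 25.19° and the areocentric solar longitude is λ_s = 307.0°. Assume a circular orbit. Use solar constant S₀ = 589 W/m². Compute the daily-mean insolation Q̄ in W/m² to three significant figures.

Q̄ ≈ 202 W/m²

sin δ = sin 25.19° × sin 307.0° = -0.33992, so δ = -19.872°.
cos H₀ = −tan(-20.5°) tan(-19.872°) = -0.1351, H₀ = 1.7063 rad.
Bracket: H₀ sin φ sin δ + cos φ cos δ sin H₀ = 1.7063×-0.35021×-0.33992 + 0.93667×0.94046×0.99083 = 0.203124 + 0.872823 = 1.075947.
Q̄ = (S₀/π) × [bracket] = (589/π) × 1.075947 = 201.7 W/m².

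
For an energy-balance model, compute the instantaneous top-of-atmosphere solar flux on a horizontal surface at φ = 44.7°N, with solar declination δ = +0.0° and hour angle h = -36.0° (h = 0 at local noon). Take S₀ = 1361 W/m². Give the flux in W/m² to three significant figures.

783 W/m²

cos θ_z = sin φ sin δ + cos φ cos δ cos h = 0.000000 + 0.575049 = 0.575049.
Flux = S₀ · cos θ_z = 1361 × 0.575049 = 782.6 W/m².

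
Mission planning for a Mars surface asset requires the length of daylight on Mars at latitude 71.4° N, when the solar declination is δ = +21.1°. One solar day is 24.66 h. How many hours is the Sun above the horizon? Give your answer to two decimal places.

24.66 h

Sunrise equation: cos H₀ = −tan φ · tan δ = -1.1466 ≤ −1, so the Sun never sets (polar day) and H₀ = π.
Daylight = 2H₀/(2π) × 24.66 h = (3.1416/π) × 24.66 = 24.66 h.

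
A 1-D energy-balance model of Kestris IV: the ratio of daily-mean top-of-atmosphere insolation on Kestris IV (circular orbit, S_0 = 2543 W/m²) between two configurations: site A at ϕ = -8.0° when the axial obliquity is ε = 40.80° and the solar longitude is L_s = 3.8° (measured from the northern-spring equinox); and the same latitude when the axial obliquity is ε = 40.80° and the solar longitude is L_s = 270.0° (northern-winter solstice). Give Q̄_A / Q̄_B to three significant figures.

Q̄_A / Q̄_B ≈ 1.09

— Configuration A (ϕ=-8.0°):
Solar declination: sin δ = sin ε · sin L_s = sin 40.80° × sin 3.8° = 0.04330, so δ = +2.482°.
cos h₀ = −tan(-8.0°) tan(+2.482°) = 0.0061, h₀ = 1.5647 rad.
Bracket: h₀ sin ϕ sin δ + cos ϕ cos δ sin h₀ = 1.5647×-0.13917×0.04330 + 0.99027×0.99906×0.99998 = -0.009429 + 0.989319 = 0.979890.
Q̄ = (S_0/π) × [bracket] = (2543/π) × 0.979890 = 793.18 W/m².
— Configuration B (ϕ=-8.0°):
Solar declination: sin δ = sin ε · sin L_s = sin 40.80° × sin 270.0° = -0.65342, so δ = -40.800°.
cos h₀ = −tan(-8.0°) tan(-40.800°) = -0.1213, h₀ = 1.6924 rad.
Bracket: h₀ sin ϕ sin δ + cos ϕ cos δ sin h₀ = 1.6924×-0.13917×-0.65342 + 0.99027×0.75700×0.99261 = 0.153901 + 0.744095 = 0.897996.
Q̄ = (S_0/π) × [bracket] = (2543/π) × 0.897996 = 726.89 W/m².
Ratio Q̄_A / Q̄_B = 793.18 / 726.89 = 1.091.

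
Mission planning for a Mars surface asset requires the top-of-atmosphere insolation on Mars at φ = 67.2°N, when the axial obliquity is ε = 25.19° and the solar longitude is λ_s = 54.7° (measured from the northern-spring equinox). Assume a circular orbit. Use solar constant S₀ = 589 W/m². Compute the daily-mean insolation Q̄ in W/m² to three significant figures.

Solar declination: sin δ = sin ε · sin λ_s = sin 25.19° × sin 54.7° = 0.34737, so δ = +20.326°.
cos H₀ = −tan(+67.2°) tan(+20.326°) = -0.8812, H₀ = 2.6492 rad.
Bracket: H₀ sin φ sin δ + cos φ cos δ sin H₀ = 2.6492×0.92186×0.34737 + 0.38752×0.93773×0.47270 = 0.848344 + 0.171774 = 1.020118.
Q̄ = (S₀/π) × [bracket] = (589/π) × 1.020118 = 191.3 W/m².

Q̄ ≈ 191 W/m²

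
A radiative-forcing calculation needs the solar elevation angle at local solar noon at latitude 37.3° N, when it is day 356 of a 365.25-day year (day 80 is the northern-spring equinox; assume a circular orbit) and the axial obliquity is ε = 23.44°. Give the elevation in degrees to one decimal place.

29.3°

Solar longitude: L_s = 360° × (356 − 80)/365.25 = 272.033°.
sin δ = sin 23.44° × sin 272.033° = -0.39754, so δ = -23.424°.
At local noon the hour angle is zero, so the zenith angle equals |ϕ − δ| = |+37.3° − (-23.424°)| = 60.724°.
Elevation = 90° − 60.724° = 29.3°.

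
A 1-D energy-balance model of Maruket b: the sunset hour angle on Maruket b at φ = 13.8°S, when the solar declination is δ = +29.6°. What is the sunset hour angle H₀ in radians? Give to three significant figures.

cos H₀ = −tan φ · tan δ = −tan(-13.8°) × tan(+29.600°) = 0.1395, so H₀ = 1.4308 rad = 81.98°.

H₀ = 1.43 rad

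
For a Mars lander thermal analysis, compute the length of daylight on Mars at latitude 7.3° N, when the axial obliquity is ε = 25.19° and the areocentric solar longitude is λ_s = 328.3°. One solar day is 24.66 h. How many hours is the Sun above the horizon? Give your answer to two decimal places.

sin δ = sin 25.19° × sin 328.3° = -0.22365, so δ = -12.924°.
cos H₀ = −tan φ · tan δ = −tan(+7.3°) × tan(-12.924°) = 0.0294, so H₀ = 1.5414 rad = 88.32°.
Daylight = 2H₀/(2π) × 24.66 h = (1.5414/π) × 24.66 = 12.10 h.

12.10 h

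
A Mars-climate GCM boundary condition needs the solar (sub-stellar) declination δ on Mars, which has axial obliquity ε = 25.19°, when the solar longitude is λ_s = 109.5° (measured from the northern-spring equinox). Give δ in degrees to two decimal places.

δ = +23.65°

sin δ = sin ε · sin λ_s = sin 25.19° × sin 109.5° = 0.401208.
δ = arcsin(0.401208) = +23.65°.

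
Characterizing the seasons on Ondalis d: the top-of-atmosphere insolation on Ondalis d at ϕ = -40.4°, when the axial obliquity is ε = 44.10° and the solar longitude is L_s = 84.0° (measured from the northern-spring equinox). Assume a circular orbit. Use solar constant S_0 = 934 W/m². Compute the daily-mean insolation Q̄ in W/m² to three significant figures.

Solar declination: sin δ = sin ε · sin L_s = sin 44.10° × sin 84.0° = 0.69210, so δ = +43.797°.
cos h₀ = −tan(-40.4°) tan(+43.797°) = 0.8160, h₀ = 0.6163 rad.
Bracket: h₀ sin ϕ sin δ + cos ϕ cos δ sin h₀ = 0.6163×-0.64812×0.69210 + 0.76154×0.72180×0.57799 = -0.276450 + 0.317709 = 0.041259.
Q̄ = (S_0/π) × [bracket] = (934/π) × 0.041259 = 12.27 W/m².

Q̄ ≈ 12.3 W/m²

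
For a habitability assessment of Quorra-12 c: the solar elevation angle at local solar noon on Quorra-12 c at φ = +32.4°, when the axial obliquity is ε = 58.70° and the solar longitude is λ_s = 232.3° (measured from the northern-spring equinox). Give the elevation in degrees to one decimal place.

15.1°

Solar declination: sin δ = sin ε · sin λ_s = sin 58.70° × sin 232.3° = -0.67607, so δ = -42.537°.
At local noon the hour angle is zero, so the zenith angle equals |φ − δ| = |+32.4° − (-42.537°)| = 74.937°.
Elevation = 90° − 74.937° = 15.1°.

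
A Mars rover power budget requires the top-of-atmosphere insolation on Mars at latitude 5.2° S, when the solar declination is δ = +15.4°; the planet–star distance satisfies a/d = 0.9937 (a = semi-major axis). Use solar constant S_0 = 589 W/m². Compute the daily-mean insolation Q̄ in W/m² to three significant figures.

cos h₀ = −tan(-5.2°) tan(+15.400°) = 0.0251, h₀ = 1.5457 rad.
Bracket: h₀ sin ϕ sin δ + cos ϕ cos δ sin h₀ = 1.5457×-0.09063×0.26556 + 0.99588×0.96410×0.99969 = -0.037201 + 0.959830 = 0.922629.
Inverse-square distance factor (a/d)² = 0.9937² = 0.987440.
Q̄ = (S_0/π) × 0.987440 × [bracket] = (589/π) × 0.987440 × 0.922629 = 170.8 W/m².

Q̄ ≈ 171 W/m²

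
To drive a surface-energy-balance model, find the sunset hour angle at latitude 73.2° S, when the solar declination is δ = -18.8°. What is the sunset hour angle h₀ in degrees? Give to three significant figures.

h₀ = 180°

Sunrise equation: cos h₀ = −tan ϕ · tan δ = -1.1276 ≤ −1, so the Sun never sets (polar day) and h₀ = π.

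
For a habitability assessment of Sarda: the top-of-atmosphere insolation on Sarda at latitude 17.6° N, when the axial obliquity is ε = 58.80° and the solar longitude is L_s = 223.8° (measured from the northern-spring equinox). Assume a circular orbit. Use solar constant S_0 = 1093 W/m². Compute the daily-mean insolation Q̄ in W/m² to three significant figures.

Q̄ ≈ 177 W/m²

Solar declination: sin δ = sin ε · sin L_s = sin 58.80° × sin 223.8° = -0.59203, so δ = -36.302°.
cos h₀ = −tan(+17.6°) tan(-36.302°) = 0.2330, h₀ = 1.3356 rad.
Bracket: h₀ sin ϕ sin δ + cos ϕ cos δ sin h₀ = 1.3356×0.30237×-0.59203 + 0.95319×0.80591×0.97247 = -0.239089 + 0.747037 = 0.507948.
Q̄ = (S_0/π) × [bracket] = (1093/π) × 0.507948 = 176.7 W/m².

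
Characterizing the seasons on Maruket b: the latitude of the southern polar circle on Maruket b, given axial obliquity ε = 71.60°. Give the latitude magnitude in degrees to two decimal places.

18.40°

The polar circle is the lowest latitude that experiences at least one full rotation of continuous darkness at the northern-summer solstice; it lies at |φ| = 90° − ε = 90° − 71.60° = 18.40°.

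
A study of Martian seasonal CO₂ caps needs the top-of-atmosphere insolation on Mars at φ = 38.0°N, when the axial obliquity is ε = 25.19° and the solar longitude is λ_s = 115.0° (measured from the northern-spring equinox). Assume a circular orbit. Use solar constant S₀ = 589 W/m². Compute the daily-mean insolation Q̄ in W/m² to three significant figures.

Solar declination: sin δ = sin ε · sin λ_s = sin 25.19° × sin 115.0° = 0.38574, so δ = +22.690°.
cos H₀ = −tan(+38.0°) tan(+22.690°) = -0.3267, H₀ = 1.9036 rad.
Bracket: H₀ sin φ sin δ + cos φ cos δ sin H₀ = 1.9036×0.61566×0.38574 + 0.78801×0.92261×0.94514 = 0.452076 + 0.687141 = 1.139217.
Q̄ = (S₀/π) × [bracket] = (589/π) × 1.139217 = 213.6 W/m².

Q̄ ≈ 214 W/m²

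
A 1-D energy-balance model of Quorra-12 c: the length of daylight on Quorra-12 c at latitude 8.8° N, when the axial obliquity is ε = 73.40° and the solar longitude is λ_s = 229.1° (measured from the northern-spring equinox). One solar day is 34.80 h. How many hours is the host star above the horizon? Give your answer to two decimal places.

Solar declination: sin δ = sin ε · sin λ_s = sin 73.40° × sin 229.1° = -0.72435, so δ = -46.415°.
cos H₀ = −tan φ · tan δ = −tan(+8.8°) × tan(-46.415°) = 0.1626, so H₀ = 1.4074 rad = 80.64°.
Daylight = 2H₀/(2π) × 34.80 h = (1.4074/π) × 34.80 = 15.59 h.

15.59 h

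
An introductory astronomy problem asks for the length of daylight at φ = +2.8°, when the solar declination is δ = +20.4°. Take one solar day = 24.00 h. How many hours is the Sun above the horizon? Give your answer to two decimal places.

12.14 h

cos H₀ = −tan φ · tan δ = −tan(+2.8°) × tan(+20.400°) = -0.0182, so H₀ = 1.5890 rad = 91.04°.
Daylight = 2H₀/(2π) × 24.00 h = (1.5890/π) × 24.00 = 12.14 h.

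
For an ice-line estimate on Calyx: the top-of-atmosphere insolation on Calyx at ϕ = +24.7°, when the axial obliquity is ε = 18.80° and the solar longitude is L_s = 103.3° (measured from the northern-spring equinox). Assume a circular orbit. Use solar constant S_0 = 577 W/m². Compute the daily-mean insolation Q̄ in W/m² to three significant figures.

Q̄ ≈ 198 W/m²

Solar declination: sin δ = sin ε · sin L_s = sin 18.80° × sin 103.3° = 0.31362, so δ = +18.278°.
cos h₀ = −tan(+24.7°) tan(+18.278°) = -0.1519, h₀ = 1.7233 rad.
Bracket: h₀ sin ϕ sin δ + cos ϕ cos δ sin h₀ = 1.7233×0.41787×0.31362 + 0.90851×0.94955×0.98839 = 0.225843 + 0.852660 = 1.078503.
Q̄ = (S_0/π) × [bracket] = (577/π) × 1.078503 = 198.1 W/m².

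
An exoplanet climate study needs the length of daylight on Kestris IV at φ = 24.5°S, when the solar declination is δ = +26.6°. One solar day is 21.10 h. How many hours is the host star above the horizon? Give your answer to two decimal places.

cos H₀ = −tan φ · tan δ = −tan(-24.5°) × tan(+26.600°) = 0.2282, so H₀ = 1.3406 rad = 76.81°.
Daylight = 2H₀/(2π) × 21.10 h = (1.3406/π) × 21.10 = 9.00 h.

9.00 h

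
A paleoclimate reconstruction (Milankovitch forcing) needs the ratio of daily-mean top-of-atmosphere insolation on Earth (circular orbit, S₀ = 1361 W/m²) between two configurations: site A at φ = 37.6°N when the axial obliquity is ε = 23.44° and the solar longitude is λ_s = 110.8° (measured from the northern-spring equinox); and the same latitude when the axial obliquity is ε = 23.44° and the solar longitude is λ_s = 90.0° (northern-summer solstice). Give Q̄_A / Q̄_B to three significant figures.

— Configuration A (φ=+37.6°):
Solar declination: sin δ = sin ε · sin λ_s = sin 23.44° × sin 110.8° = 0.37186, so δ = +21.831°.
cos H₀ = −tan(+37.6°) tan(+21.831°) = -0.3085, H₀ = 1.8844 rad.
Bracket: H₀ sin φ sin δ + cos φ cos δ sin H₀ = 1.8844×0.61015×0.37186 + 0.79229×0.92829×0.95123 = 0.427552 + 0.699606 = 1.127158.
Q̄ = (S₀/π) × [bracket] = (1361/π) × 1.127158 = 488.31 W/m².
— Configuration B (φ=+37.6°):
Solar declination: sin δ = sin ε · sin λ_s = sin 23.44° × sin 90.0° = 0.39779, so δ = +23.440°.
cos H₀ = −tan(+37.6°) tan(+23.440°) = -0.3339, H₀ = 1.9112 rad.
Bracket: H₀ sin φ sin δ + cos φ cos δ sin H₀ = 1.9112×0.61015×0.39779 + 0.79229×0.91748×0.94261 = 0.463870 + 0.685193 = 1.149063.
Q̄ = (S₀/π) × [bracket] = (1361/π) × 1.149063 = 497.80 W/m².
Ratio Q̄_A / Q̄_B = 488.31 / 497.80 = 0.9809.

Q̄_A / Q̄_B ≈ 0.981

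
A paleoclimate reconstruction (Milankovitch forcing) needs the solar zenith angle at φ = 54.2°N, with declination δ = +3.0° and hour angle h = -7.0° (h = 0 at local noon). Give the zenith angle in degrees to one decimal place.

θ_z = 51.5°

cos θ_z = sin φ sin δ + cos φ cos δ cos h = 0.042448 + 0.579802 = 0.622250.
θ_z = arccos(0.622250) = 51.5°.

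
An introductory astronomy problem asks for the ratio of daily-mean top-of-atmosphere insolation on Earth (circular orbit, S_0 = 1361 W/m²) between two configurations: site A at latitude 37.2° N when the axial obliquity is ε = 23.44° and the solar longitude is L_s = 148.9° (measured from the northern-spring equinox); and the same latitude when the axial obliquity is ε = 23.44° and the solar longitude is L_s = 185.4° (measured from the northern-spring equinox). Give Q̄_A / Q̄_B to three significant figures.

Q̄_A / Q̄_B ≈ 1.29

— Configuration A (ϕ=+37.2°):
Solar declination: sin δ = sin ε · sin L_s = sin 23.44° × sin 148.9° = 0.20547, so δ = +11.857°.
cos h₀ = −tan(+37.2°) tan(+11.857°) = -0.1594, h₀ = 1.7308 rad.
Bracket: h₀ sin ϕ sin δ + cos ϕ cos δ sin h₀ = 1.7308×0.60460×0.20547 + 0.79653×0.97866×0.98722 = 0.215012 + 0.769570 = 0.984582.
Q̄ = (S_0/π) × [bracket] = (1361/π) × 0.984582 = 426.54 W/m².
— Configuration B (ϕ=+37.2°):
Solar declination: sin δ = sin ε · sin L_s = sin 23.44° × sin 185.4° = -0.03744, so δ = -2.145°.
cos h₀ = −tan(+37.2°) tan(-2.145°) = 0.0284, h₀ = 1.5424 rad.
Bracket: h₀ sin ϕ sin δ + cos ϕ cos δ sin h₀ = 1.5424×0.60460×-0.03744 + 0.79653×0.99930×0.99960 = -0.034914 + 0.795654 = 0.760740.
Q̄ = (S_0/π) × [bracket] = (1361/π) × 0.760740 = 329.57 W/m².
Ratio Q̄_A / Q̄_B = 426.54 / 329.57 = 1.294.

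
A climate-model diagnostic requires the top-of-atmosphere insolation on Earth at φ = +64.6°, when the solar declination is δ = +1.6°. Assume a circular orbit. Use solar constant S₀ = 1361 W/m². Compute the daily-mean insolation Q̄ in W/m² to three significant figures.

Q̄ ≈ 203 W/m²

cos H₀ = −tan(+64.6°) tan(+1.600°) = -0.0588, H₀ = 1.6297 rad.
Bracket: H₀ sin φ sin δ + cos φ cos δ sin H₀ = 1.6297×0.90334×0.02792 + 0.42894×0.99961×0.99827 = 0.041103 + 0.428031 = 0.469134.
Q̄ = (S₀/π) × [bracket] = (1361/π) × 0.469134 = 203.2 W/m².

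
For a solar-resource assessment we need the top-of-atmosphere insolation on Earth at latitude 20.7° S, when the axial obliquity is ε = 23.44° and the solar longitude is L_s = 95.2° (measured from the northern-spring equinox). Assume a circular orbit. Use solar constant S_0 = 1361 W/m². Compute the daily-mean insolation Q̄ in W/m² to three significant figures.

Q̄ ≈ 282 W/m²

Solar declination: sin δ = sin ε · sin L_s = sin 23.44° × sin 95.2° = 0.39615, so δ = +23.338°.
cos h₀ = −tan(-20.7°) tan(+23.338°) = 0.1630, h₀ = 1.4070 rad.
Bracket: h₀ sin ϕ sin δ + cos ϕ cos δ sin h₀ = 1.4070×-0.35347×0.39615 + 0.93544×0.91819×0.98662 = -0.197018 + 0.847419 = 0.650401.
Q̄ = (S_0/π) × [bracket] = (1361/π) × 0.650401 = 281.8 W/m².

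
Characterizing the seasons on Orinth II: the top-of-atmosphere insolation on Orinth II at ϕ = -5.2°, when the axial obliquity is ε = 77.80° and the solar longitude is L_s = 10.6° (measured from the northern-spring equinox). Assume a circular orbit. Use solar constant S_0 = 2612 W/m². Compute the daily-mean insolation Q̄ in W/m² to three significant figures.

Solar declination: sin δ = sin ε · sin L_s = sin 77.80° × sin 10.6° = 0.17980, so δ = +10.358°.
cos h₀ = −tan(-5.2°) tan(+10.358°) = 0.0166, h₀ = 1.5542 rad.
Bracket: h₀ sin ϕ sin δ + cos ϕ cos δ sin h₀ = 1.5542×-0.09063×0.17980 + 0.99588×0.98370×0.99986 = -0.025326 + 0.979510 = 0.954184.
Q̄ = (S_0/π) × [bracket] = (2612/π) × 0.954184 = 793.3 W/m².

Q̄ ≈ 793 W/m²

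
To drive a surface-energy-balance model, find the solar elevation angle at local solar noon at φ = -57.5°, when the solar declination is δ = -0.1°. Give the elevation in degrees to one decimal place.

At local noon the hour angle is zero, so the zenith angle equals |φ − δ| = |-57.5° − (-0.100°)| = 57.400°.
Elevation = 90° − 57.400° = 32.6°.

32.6°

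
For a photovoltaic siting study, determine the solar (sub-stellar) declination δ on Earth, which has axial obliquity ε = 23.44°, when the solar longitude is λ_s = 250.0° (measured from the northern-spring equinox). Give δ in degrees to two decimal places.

sin δ = sin ε · sin λ_s = sin 23.44° × sin 250.0° = -0.373799.
δ = arcsin(-0.373799) = -21.95°.

δ = -21.95°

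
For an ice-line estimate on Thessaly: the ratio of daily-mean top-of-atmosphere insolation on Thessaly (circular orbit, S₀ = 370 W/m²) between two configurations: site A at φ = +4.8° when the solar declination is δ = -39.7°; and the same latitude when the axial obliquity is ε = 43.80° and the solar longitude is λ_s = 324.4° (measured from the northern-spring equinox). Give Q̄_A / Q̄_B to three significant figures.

— Configuration A (φ=+4.8°):
cos H₀ = −tan(+4.8°) tan(-39.700°) = 0.0697, H₀ = 1.5010 rad.
Bracket: H₀ sin φ sin δ + cos φ cos δ sin H₀ = 1.5010×0.08368×-0.63877 + 0.99649×0.76940×0.99757 = -0.080232 + 0.764836 = 0.684604.
Q̄ = (S₀/π) × [bracket] = (370/π) × 0.684604 = 80.629 W/m².
— Configuration B (φ=+4.8°):
Solar declination: sin δ = sin ε · sin λ_s = sin 43.80° × sin 324.4° = -0.40291, so δ = -23.760°.
cos H₀ = −tan(+4.8°) tan(-23.760°) = 0.0370, H₀ = 1.5338 rad.
Bracket: H₀ sin φ sin δ + cos φ cos δ sin H₀ = 1.5338×0.08368×-0.40291 + 0.99649×0.91524×0.99932 = -0.051713 + 0.911407 = 0.859694.
Q̄ = (S₀/π) × [bracket] = (370/π) × 0.859694 = 101.25 W/m².
Ratio Q̄_A / Q̄_B = 80.629 / 101.25 = 0.7963.

Q̄_A / Q̄_B ≈ 0.796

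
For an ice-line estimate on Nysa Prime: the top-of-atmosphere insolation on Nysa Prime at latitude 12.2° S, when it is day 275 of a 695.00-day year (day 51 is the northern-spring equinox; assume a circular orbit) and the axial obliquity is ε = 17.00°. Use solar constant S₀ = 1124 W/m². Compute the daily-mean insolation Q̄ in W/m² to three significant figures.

Q̄ ≈ 307 W/m²

Solar longitude: λ_s = 360° × (275 − 51)/695.00 = 116.029°.
sin δ = sin 17.00° × sin 116.029° = 0.26272, so δ = +15.231°.
cos H₀ = −tan(-12.2°) tan(+15.231°) = 0.0589, H₀ = 1.5119 rad.
Bracket: H₀ sin φ sin δ + cos φ cos δ sin H₀ = 1.5119×-0.21132×0.26272 + 0.97742×0.96487×0.99827 = -0.083938 + 0.941452 = 0.857514.
Q̄ = (S₀/π) × [bracket] = (1124/π) × 0.857514 = 306.8 W/m².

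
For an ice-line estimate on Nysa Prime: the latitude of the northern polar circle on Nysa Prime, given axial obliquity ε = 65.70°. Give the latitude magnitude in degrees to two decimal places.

24.30°

The polar circle is the lowest latitude that experiences at least one full rotation of continuous daylight at the northern-summer solstice; it lies at |φ| = 90° − ε = 90° − 65.70° = 24.30°.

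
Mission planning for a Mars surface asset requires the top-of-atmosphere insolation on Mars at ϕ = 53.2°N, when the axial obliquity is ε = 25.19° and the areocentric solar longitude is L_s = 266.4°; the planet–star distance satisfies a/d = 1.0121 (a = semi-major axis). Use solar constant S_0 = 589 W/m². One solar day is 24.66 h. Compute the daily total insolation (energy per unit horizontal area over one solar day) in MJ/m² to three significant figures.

sin δ = sin 25.19° × sin 266.4° = -0.42478, so δ = -25.137°.
cos h₀ = −tan(+53.2°) tan(-25.137°) = 0.6272, h₀ = 0.8928 rad.
Bracket: h₀ sin ϕ sin δ + cos ϕ cos δ sin h₀ = 0.8928×0.80073×-0.42478 + 0.59902×0.90530×0.77884 = -0.303672 + 0.422359 = 0.118687.
Inverse-square distance factor (a/d)² = 1.0121² = 1.024346.
Q̄ = (S_0/π) × 1.024346 × [bracket] = (589/π) × 1.024346 × 0.118687 = 22.794 W/m².
Daily total = Q̄ × 24.66 h × 3600 s/h = 22.794 × 24.66 × 3600 / 10⁶ = 2.024 MJ/m².

2.02 MJ/m²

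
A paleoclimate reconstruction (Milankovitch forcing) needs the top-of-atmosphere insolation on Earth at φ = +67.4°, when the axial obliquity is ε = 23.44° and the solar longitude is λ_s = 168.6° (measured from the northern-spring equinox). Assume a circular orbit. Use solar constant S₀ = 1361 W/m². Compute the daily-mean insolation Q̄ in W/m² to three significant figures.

Q̄ ≈ 218 W/m²

Solar declination: sin δ = sin ε · sin λ_s = sin 23.44° × sin 168.6° = 0.07863, so δ = +4.510°.
cos H₀ = −tan(+67.4°) tan(+4.510°) = -0.1895, H₀ = 1.7614 rad.
Bracket: H₀ sin φ sin δ + cos φ cos δ sin H₀ = 1.7614×0.92321×0.07863 + 0.38430×0.99690×0.98189 = 0.127864 + 0.376171 = 0.504035.
Q̄ = (S₀/π) × [bracket] = (1361/π) × 0.504035 = 218.4 W/m².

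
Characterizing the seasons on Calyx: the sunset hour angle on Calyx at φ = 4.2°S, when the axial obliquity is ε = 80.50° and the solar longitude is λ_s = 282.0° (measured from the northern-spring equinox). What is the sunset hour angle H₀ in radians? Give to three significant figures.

H₀ = 1.84 rad

Solar declination: sin δ = sin ε · sin λ_s = sin 80.50° × sin 282.0° = -0.96473, so δ = -74.738°.
cos H₀ = −tan φ · tan δ = −tan(-4.2°) × tan(-74.738°) = -0.2691, so H₀ = 1.8433 rad = 105.61°.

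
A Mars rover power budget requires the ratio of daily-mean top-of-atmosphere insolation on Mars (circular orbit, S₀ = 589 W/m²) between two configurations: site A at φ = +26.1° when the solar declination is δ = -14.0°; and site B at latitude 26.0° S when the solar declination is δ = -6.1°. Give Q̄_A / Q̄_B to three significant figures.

Q̄_A / Q̄_B ≈ 0.734

— Configuration A (φ=+26.1°):
cos H₀ = −tan(+26.1°) tan(-14.000°) = 0.1221, H₀ = 1.4483 rad.
Bracket: H₀ sin φ sin δ + cos φ cos δ sin H₀ = 1.4483×0.43994×-0.24192 + 0.89803×0.97030×0.99251 = -0.154143 + 0.864832 = 0.710689.
Q̄ = (S₀/π) × [bracket] = (589/π) × 0.710689 = 133.24 W/m².
— Configuration B (φ=-26.0°):
cos H₀ = −tan(-26.0°) tan(-6.100°) = -0.0521, H₀ = 1.6229 rad.
Bracket: H₀ sin φ sin δ + cos φ cos δ sin H₀ = 1.6229×-0.43837×-0.10626 + 0.89879×0.99434×0.99864 = 0.075597 + 0.892487 = 0.968084.
Q̄ = (S₀/π) × [bracket] = (589/π) × 0.968084 = 181.50 W/m².
Ratio Q̄_A / Q̄_B = 133.24 / 181.50 = 0.7341.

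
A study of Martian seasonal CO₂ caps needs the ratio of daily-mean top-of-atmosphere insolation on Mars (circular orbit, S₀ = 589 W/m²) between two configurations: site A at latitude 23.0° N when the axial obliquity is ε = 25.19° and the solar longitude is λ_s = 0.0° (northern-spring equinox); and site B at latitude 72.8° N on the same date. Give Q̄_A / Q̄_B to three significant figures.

— Configuration A (φ=+23.0°):
Solar declination: sin δ = sin ε · sin λ_s = sin 25.19° × sin 0.0° = 0.00000, so δ = +0.000°.
cos H₀ = −tan(+23.0°) tan(+0.000°) = -0.0000, H₀ = 1.5708 rad.
Bracket: H₀ sin φ sin δ + cos φ cos δ sin H₀ = 1.5708×0.39073×0.00000 + 0.92050×1.00000×1.00000 = 0.000000 + 0.920500 = 0.920500.
Q̄ = (S₀/π) × [bracket] = (589/π) × 0.920500 = 172.58 W/m².
— Configuration B (φ=+72.8°):
cos H₀ = −tan(+72.8°) tan(+0.000°) = -0.0000, H₀ = 1.5708 rad.
Bracket: H₀ sin φ sin δ + cos φ cos δ sin H₀ = 1.5708×0.95528×0.00000 + 0.29571×1.00000×1.00000 = 0.000000 + 0.295710 = 0.295710.
Q̄ = (S₀/π) × [bracket] = (589/π) × 0.295710 = 55.441 W/m².
Ratio Q̄_A / Q̄_B = 172.58 / 55.441 = 3.113.

Q̄_A / Q̄_B ≈ 3.11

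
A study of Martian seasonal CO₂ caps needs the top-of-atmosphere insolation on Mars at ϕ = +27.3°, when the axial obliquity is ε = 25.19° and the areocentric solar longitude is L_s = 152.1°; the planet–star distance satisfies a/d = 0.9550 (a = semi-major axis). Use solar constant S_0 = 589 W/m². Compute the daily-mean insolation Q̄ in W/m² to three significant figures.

sin δ = sin 25.19° × sin 152.1° = 0.19916, so δ = +11.488°.
cos h₀ = −tan(+27.3°) tan(+11.488°) = -0.1049, h₀ = 1.6759 rad.
Bracket: h₀ sin ϕ sin δ + cos ϕ cos δ sin h₀ = 1.6759×0.45865×0.19916 + 0.88862×0.97997×0.99448 = 0.153085 + 0.866014 = 1.019099.
Inverse-square distance factor (a/d)² = 0.9550² = 0.912025.
Q̄ = (S_0/π) × 0.912025 × [bracket] = (589/π) × 0.912025 × 1.019099 = 174.3 W/m².

Q̄ ≈ 174 W/m²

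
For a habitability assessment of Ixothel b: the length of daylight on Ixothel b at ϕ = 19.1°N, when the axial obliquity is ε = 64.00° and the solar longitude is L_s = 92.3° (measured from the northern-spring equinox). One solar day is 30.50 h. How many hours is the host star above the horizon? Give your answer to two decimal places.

22.87 h

Solar declination: sin δ = sin ε · sin L_s = sin 64.00° × sin 92.3° = 0.89807, so δ = +63.906°.
cos h₀ = −tan ϕ · tan δ = −tan(+19.1°) × tan(+63.906°) = -0.7070, so h₀ = 2.3561 rad = 134.99°.
Daylight = 2h₀/(2π) × 30.50 h = (2.3561/π) × 30.50 = 22.87 h.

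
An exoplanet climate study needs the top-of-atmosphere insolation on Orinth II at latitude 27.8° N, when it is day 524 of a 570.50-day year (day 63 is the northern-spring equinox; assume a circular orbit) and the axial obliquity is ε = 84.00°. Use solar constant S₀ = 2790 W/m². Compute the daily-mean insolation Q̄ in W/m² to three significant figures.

Q̄ ≈ 0.00 W/m²

Solar longitude: λ_s = 360° × (524 − 63)/570.50 = 290.903°.
sin δ = sin 84.00° × sin 290.903° = -0.92907, so δ = -68.290°.
cos H₀ = −tan(+27.8°) tan(-68.290°) = 1.3242 ≥ 1 ⇒ polar night, H₀ = 0 and Q̄ = 0.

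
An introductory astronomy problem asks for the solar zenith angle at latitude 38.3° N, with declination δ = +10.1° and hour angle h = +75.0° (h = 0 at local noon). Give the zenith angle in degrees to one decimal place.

cos θ_z = sin ϕ sin δ + cos ϕ cos δ cos h = 0.108689 + 0.199967 = 0.308656.
θ_z = arccos(0.308656) = 72.0°.

θ_z = 72.0°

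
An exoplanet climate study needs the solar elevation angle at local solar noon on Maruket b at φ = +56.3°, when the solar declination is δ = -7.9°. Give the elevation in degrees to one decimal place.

At local noon the hour angle is zero, so the zenith angle equals |φ − δ| = |+56.3° − (-7.900°)| = 64.200°.
Elevation = 90° − 64.200° = 25.8°.

25.8°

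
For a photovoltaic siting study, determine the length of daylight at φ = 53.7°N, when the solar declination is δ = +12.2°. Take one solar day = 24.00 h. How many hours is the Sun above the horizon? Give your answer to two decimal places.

cos H₀ = −tan φ · tan δ = −tan(+53.7°) × tan(+12.200°) = -0.2943, so H₀ = 1.8696 rad = 107.12°.
Daylight = 2H₀/(2π) × 24.00 h = (1.8696/π) × 24.00 = 14.28 h.

14.28 h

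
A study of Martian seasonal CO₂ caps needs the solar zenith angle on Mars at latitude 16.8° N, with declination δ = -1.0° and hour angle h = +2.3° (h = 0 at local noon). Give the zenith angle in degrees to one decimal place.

cos θ_z = sin ϕ sin δ + cos ϕ cos δ cos h = -0.005044 + 0.956403 = 0.951359.
θ_z = arccos(0.951359) = 17.9°.

θ_z = 17.9°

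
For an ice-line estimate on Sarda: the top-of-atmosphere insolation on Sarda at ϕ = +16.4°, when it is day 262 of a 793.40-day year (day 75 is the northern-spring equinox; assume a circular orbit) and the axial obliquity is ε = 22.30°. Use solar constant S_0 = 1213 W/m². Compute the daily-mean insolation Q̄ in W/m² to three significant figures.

Q̄ ≈ 410 W/m²

Solar longitude: L_s = 360° × (262 − 75)/793.40 = 84.850°.
sin δ = sin 22.30° × sin 84.850° = 0.37792, so δ = +22.205°.
cos h₀ = −tan(+16.4°) tan(+22.205°) = -0.1201, h₀ = 1.6912 rad.
Bracket: h₀ sin ϕ sin δ + cos ϕ cos δ sin h₀ = 1.6912×0.28234×0.37792 + 0.95931×0.92584×0.99276 = 0.180454 + 0.881737 = 1.062191.
Q̄ = (S_0/π) × [bracket] = (1213/π) × 1.062191 = 410.1 W/m².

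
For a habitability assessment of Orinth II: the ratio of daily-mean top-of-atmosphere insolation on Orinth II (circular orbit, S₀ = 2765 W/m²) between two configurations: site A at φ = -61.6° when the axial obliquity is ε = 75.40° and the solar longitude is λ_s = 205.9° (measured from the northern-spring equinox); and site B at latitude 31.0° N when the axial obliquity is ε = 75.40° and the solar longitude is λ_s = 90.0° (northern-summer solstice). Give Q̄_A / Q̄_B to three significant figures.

Q̄_A / Q̄_B ≈ 0.759

— Configuration A (φ=-61.6°):
Solar declination: sin δ = sin ε · sin λ_s = sin 75.40° × sin 205.9° = -0.42270, so δ = -25.005°.
cos H₀ = −tan(-61.6°) tan(-25.005°) = -0.8626, H₀ = 2.6112 rad.
Bracket: H₀ sin φ sin δ + cos φ cos δ sin H₀ = 2.6112×-0.87965×-0.42270 + 0.47562×0.90627×0.50586 = 0.970917 + 0.218046 = 1.188963.
Q̄ = (S₀/π) × [bracket] = (2765/π) × 1.188963 = 1046.4 W/m².
— Configuration B (φ=+31.0°):
Solar declination: sin δ = sin ε · sin λ_s = sin 75.40° × sin 90.0° = 0.96771, so δ = +75.400°.
cos H₀ = −tan(+31.0°) tan(+75.400°) = -2.3067 ≤ −1 ⇒ polar day, H₀ = π.
Bracket: H₀ sin φ sin δ + cos φ cos δ sin H₀ = 3.1416×0.51504×0.96771 + 0.85717×0.25207×0.00000 = 1.565803 + 0.000000 = 1.565803.
Q̄ = (S₀/π) × [bracket] = (2765/π) × 1.565803 = 1378.1 W/m².
Ratio Q̄_A / Q̄_B = 1046.4 / 1378.1 = 0.7593.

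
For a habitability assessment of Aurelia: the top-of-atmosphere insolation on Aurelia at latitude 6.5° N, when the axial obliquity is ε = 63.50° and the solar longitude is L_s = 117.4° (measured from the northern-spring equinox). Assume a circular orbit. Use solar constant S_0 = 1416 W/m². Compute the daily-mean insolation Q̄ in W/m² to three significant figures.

Q̄ ≈ 339 W/m²

Solar declination: sin δ = sin ε · sin L_s = sin 63.50° × sin 117.4° = 0.79454, so δ = +52.611°.
cos h₀ = −tan(+6.5°) tan(+52.611°) = -0.1491, h₀ = 1.7204 rad.
Bracket: h₀ sin ϕ sin δ + cos ϕ cos δ sin h₀ = 1.7204×0.11320×0.79454 + 0.99357×0.60722×0.98882 = 0.154736 + 0.596571 = 0.751307.
Q̄ = (S_0/π) × [bracket] = (1416/π) × 0.751307 = 338.6 W/m².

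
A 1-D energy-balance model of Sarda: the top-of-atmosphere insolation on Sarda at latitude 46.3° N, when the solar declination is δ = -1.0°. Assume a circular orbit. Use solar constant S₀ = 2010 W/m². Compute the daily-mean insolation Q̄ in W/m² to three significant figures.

Q̄ ≈ 429 W/m²

cos H₀ = −tan(+46.3°) tan(-1.000°) = 0.0183, H₀ = 1.5525 rad.
Bracket: H₀ sin φ sin δ + cos φ cos δ sin H₀ = 1.5525×0.72297×-0.01745 + 0.69088×0.99985×0.99983 = -0.019586 + 0.690659 = 0.671073.
Q̄ = (S₀/π) × [bracket] = (2010/π) × 0.671073 = 429.4 W/m².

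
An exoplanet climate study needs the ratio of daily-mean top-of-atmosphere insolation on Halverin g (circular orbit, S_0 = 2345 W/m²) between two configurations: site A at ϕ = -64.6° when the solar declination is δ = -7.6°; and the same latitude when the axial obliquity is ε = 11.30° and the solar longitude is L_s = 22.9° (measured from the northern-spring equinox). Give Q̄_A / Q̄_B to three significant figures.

Q̄_A / Q̄_B ≈ 1.94

— Configuration A (ϕ=-64.6°):
cos h₀ = −tan(-64.6°) tan(-7.600°) = -0.2810, h₀ = 1.8556 rad.
Bracket: h₀ sin ϕ sin δ + cos ϕ cos δ sin h₀ = 1.8556×-0.90334×-0.13226 + 0.42894×0.99122×0.95971 = 0.221699 + 0.408044 = 0.629743.
Q̄ = (S_0/π) × [bracket] = (2345/π) × 0.629743 = 470.06 W/m².
— Configuration B (ϕ=-64.6°):
Solar declination: sin δ = sin ε · sin L_s = sin 11.30° × sin 22.9° = 0.07625, so δ = +4.373°.
cos h₀ = −tan(-64.6°) tan(+4.373°) = 0.1610, h₀ = 1.4090 rad.
Bracket: h₀ sin ϕ sin δ + cos ϕ cos δ sin h₀ = 1.4090×-0.90334×0.07625 + 0.42894×0.99709×0.98695 = -0.097051 + 0.422110 = 0.325059.
Q̄ = (S_0/π) × [bracket] = (2345/π) × 0.325059 = 242.64 W/m².
Ratio Q̄_A / Q̄_B = 470.06 / 242.64 = 1.937.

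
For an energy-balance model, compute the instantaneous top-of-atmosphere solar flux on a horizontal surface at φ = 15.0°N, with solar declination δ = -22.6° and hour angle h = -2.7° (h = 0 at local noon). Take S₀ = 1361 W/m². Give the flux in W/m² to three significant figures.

1.08e+03 W/m²

cos θ_z = sin φ sin δ + cos φ cos δ cos h = -0.099463 + 0.890763 = 0.791300.
Flux = S₀ · cos θ_z = 1361 × 0.791300 = 1077 W/m².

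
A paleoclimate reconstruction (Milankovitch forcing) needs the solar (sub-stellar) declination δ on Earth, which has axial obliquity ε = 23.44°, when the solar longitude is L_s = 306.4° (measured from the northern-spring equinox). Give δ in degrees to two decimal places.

sin δ = sin ε · sin L_s = sin 23.44° × sin 306.4° = -0.320178.
δ = arcsin(-0.320178) = -18.67°.

δ = -18.67°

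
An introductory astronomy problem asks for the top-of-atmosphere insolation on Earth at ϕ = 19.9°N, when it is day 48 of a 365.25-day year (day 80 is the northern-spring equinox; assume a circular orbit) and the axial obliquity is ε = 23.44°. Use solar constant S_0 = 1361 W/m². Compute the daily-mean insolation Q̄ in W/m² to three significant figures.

Solar longitude: L_s = 360° × (48 − 80)/365.25 = -31.540°, i.e. -31.540° + 360° = 328.460°.
sin δ = sin 23.44° × sin 328.460° = -0.20808, so δ = -12.010°.
cos h₀ = −tan(+19.9°) tan(-12.010°) = 0.0770, h₀ = 1.4937 rad.
Bracket: h₀ sin ϕ sin δ + cos ϕ cos δ sin h₀ = 1.4937×0.34038×-0.20808 + 0.94029×0.97811×0.99703 = -0.105793 + 0.916976 = 0.811183.
Q̄ = (S_0/π) × [bracket] = (1361/π) × 0.811183 = 351.4 W/m².

Q̄ ≈ 351 W/m²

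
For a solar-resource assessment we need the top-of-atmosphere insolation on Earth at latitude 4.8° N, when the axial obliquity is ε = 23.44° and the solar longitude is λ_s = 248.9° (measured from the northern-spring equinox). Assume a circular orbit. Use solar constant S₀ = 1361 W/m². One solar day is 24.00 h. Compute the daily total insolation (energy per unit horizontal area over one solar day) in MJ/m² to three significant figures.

32.8 MJ/m²

Solar declination: sin δ = sin ε · sin λ_s = sin 23.44° × sin 248.9° = -0.37112, so δ = -21.785°.
cos H₀ = −tan(+4.8°) tan(-21.785°) = 0.0336, H₀ = 1.5372 rad.
Bracket: H₀ sin φ sin δ + cos φ cos δ sin H₀ = 1.5372×0.08368×-0.37112 + 0.99649×0.92859×0.99944 = -0.047738 + 0.924812 = 0.877074.
Q̄ = (S₀/π) × [bracket] = (1361/π) × 0.877074 = 379.97 W/m².
Daily total = Q̄ × 24.00 h × 3600 s/h = 379.97 × 24.00 × 3600 / 10⁶ = 32.83 MJ/m².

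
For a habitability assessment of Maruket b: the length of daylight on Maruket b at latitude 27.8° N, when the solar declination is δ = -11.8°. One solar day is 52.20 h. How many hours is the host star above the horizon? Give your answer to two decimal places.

cos H₀ = −tan φ · tan δ = −tan(+27.8°) × tan(-11.800°) = 0.1101, so H₀ = 1.4604 rad = 83.68°.
Daylight = 2H₀/(2π) × 52.20 h = (1.4604/π) × 52.20 = 24.27 h.

24.27 h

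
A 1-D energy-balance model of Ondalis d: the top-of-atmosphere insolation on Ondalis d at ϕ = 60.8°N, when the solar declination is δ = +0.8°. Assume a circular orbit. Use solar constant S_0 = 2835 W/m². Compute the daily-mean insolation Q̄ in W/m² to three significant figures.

cos h₀ = −tan(+60.8°) tan(+0.800°) = -0.0250, h₀ = 1.5958 rad.
Bracket: h₀ sin ϕ sin δ + cos ϕ cos δ sin h₀ = 1.5958×0.87292×0.01396 + 0.48786×0.99990×0.99969 = 0.019446 + 0.487660 = 0.507106.
Q̄ = (S_0/π) × [bracket] = (2835/π) × 0.507106 = 457.6 W/m².

Q̄ ≈ 458 W/m²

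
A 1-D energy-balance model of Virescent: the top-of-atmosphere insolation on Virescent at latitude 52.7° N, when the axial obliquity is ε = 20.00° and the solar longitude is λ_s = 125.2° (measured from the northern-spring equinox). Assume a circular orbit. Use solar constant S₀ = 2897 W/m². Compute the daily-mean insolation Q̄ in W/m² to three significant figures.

Solar declination: sin δ = sin ε · sin λ_s = sin 20.00° × sin 125.2° = 0.27948, so δ = +16.229°.
cos H₀ = −tan(+52.7°) tan(+16.229°) = -0.3821, H₀ = 1.9629 rad.
Bracket: H₀ sin φ sin δ + cos φ cos δ sin H₀ = 1.9629×0.79547×0.27948 + 0.60599×0.96015×0.92412 = 0.436388 + 0.537691 = 0.974079.
Q̄ = (S₀/π) × [bracket] = (2897/π) × 0.974079 = 898.2 W/m².

Q̄ ≈ 898 W/m²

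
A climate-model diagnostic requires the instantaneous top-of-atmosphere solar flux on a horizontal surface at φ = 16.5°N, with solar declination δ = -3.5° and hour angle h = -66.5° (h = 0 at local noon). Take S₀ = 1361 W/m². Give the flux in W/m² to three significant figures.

cos θ_z = sin φ sin δ + cos φ cos δ cos h = -0.017339 + 0.381615 = 0.364276.
Flux = S₀ · cos θ_z = 1361 × 0.364276 = 495.8 W/m².

496 W/m²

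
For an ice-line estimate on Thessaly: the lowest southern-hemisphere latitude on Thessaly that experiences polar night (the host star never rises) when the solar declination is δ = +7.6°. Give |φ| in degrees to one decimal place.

Polar night requires cos H₀ = −tan φ tan δ ≥ 1, i.e. tan φ tan δ ≤ −1.
The boundary is |tan φ| · |tan δ| = 1, so |φ| = 90° − |δ| = 90° − 7.6° = 82.4° in the southern hemisphere.

|φ| = 82.4°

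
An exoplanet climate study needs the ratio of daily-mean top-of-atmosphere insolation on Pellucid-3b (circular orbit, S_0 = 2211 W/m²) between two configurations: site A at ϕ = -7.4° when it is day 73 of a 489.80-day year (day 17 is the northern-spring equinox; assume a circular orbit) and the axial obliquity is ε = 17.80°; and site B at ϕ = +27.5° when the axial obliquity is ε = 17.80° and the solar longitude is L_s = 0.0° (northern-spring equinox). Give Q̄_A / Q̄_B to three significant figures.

— Configuration A (ϕ=-7.4°):
Solar longitude: L_s = 360° × (73 − 17)/489.80 = 41.160°.
sin δ = sin 17.80° × sin 41.160° = 0.20120, so δ = +11.607°.
cos h₀ = −tan(-7.4°) tan(+11.607°) = 0.0267, h₀ = 1.5441 rad.
Bracket: h₀ sin ϕ sin δ + cos ϕ cos δ sin h₀ = 1.5441×-0.12880×0.20120 + 0.99167×0.97955×0.99964 = -0.040015 + 0.971041 = 0.931026.
Q̄ = (S_0/π) × [bracket] = (2211/π) × 0.931026 = 655.24 W/m².
— Configuration B (ϕ=+27.5°):
Solar declination: sin δ = sin ε · sin L_s = sin 17.80° × sin 0.0° = 0.00000, so δ = +0.000°.
cos h₀ = −tan(+27.5°) tan(+0.000°) = -0.0000, h₀ = 1.5708 rad.
Bracket: h₀ sin ϕ sin δ + cos ϕ cos δ sin h₀ = 1.5708×0.46175×0.00000 + 0.88701×1.00000×1.00000 = 0.000000 + 0.887010 = 0.887010.
Q̄ = (S_0/π) × [bracket] = (2211/π) × 0.887010 = 624.26 W/m².
Ratio Q̄_A / Q̄_B = 655.24 / 624.26 = 1.050.

Q̄_A / Q̄_B ≈ 1.05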